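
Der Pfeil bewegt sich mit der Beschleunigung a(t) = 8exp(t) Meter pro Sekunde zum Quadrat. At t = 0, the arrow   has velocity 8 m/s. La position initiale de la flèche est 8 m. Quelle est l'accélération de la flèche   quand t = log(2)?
En utilisant a(t) = 8·exp(t) et en substituant t = log(2), nous trouvons a = 16.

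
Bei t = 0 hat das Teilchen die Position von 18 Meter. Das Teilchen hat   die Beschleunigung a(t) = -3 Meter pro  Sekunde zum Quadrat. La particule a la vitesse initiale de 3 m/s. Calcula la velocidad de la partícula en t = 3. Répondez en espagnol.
Necesitamos integrar nuestra ecuación de la aceleración a(t) = -3 1 vez. Integrando la aceleración y usando la condición inicial v(0) = 3, obtenemos v(t) = 3 - 3·t. Tenemos la velocidad v(t) = 3 - 3·t. Sustituyendo t = 3: v(3) = -6.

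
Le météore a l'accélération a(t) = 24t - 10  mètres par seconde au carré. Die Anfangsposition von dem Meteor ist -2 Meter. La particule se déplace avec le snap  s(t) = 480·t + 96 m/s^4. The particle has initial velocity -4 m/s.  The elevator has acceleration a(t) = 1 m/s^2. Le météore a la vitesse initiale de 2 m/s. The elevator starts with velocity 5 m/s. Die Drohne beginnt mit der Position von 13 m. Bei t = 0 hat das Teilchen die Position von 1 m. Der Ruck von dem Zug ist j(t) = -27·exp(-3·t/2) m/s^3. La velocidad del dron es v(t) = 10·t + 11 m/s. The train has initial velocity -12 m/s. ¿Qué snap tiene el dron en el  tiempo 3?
Para resolver esto, necesitamos tomar 3 derivadas de nuestra ecuación de la velocidad v(t) = 10·t + 11. La derivada de la velocidad da la aceleración: a(t) = 10. La derivada de la aceleración da la sacudida: j(t) = 0. La derivada de la sacudida da el snap: s(t) = 0. Tenemos el snap s(t) = 0. Sustituyendo t = 3: s(3) = 0.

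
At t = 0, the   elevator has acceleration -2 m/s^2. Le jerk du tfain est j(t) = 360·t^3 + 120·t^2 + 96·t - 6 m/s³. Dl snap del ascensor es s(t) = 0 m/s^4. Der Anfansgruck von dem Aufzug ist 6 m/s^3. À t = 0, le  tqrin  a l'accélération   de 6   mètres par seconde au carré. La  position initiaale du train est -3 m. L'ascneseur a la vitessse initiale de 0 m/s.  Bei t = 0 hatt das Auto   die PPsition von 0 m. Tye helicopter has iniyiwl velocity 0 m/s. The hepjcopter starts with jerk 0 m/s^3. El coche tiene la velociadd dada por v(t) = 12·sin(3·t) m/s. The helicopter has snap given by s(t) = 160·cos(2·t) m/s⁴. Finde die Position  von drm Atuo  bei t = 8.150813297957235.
Wir müssen das Integral unserer Gleichung für die Geschwindigkeit v(t) = 12·sin(3·t) 1-mal finden. Das Integral von der Geschwindigkeit ist die Position. Mit x(0) = 0 erhalten wir x(t) = 4 - 4·cos(3·t). Mit x(t) = 4 - 4·cos(3·t) und Einsetzen von t = 8.150813297957235, finden wir x = 0.890467175194050.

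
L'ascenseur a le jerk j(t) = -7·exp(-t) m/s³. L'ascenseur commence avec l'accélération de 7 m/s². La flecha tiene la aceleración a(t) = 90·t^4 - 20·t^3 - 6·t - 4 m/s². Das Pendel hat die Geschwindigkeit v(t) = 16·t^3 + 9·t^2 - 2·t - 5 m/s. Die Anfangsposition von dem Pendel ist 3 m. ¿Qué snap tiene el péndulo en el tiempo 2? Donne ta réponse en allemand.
Um dies zu lösen, müssen wir 3 Ableitungen unserer Gleichung für die Geschwindigkeit v(t) = 16·t^3 + 9·t^2 - 2·t - 5 nehmen. Die Ableitung von der Geschwindigkeit ergibt die Beschleunigung: a(t) = 48·t^2 + 18·t - 2. Die Ableitung von der Beschleunigung ergibt den Ruck: j(t) = 96·t + 18. Die Ableitung von dem Ruck ergibt den Snap: s(t) = 96. Wir haben den Snap s(t) = 96. Durch Einsetzen von t = 2: s(2) = 96.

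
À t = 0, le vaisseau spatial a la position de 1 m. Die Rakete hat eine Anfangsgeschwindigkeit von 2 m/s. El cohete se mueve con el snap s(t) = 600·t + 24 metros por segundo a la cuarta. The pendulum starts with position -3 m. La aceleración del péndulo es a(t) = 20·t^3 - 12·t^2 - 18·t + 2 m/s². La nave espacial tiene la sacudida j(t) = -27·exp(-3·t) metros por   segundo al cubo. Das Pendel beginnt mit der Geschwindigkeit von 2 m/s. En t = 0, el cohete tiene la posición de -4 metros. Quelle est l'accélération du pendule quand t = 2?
En utilisant a(t) = 20·t^3 - 12·t^2 - 18·t + 2 et en substituant t = 2, nous trouvons a = 78.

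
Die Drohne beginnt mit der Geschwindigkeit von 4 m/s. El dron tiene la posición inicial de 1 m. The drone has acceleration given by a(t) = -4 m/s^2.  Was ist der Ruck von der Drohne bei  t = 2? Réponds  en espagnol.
Debemos derivar nuestra ecuación de la aceleración a(t) = -4 1 vez. Derivando la aceleración, obtenemos la sacudida: j(t) = 0. Usando j(t) = 0 y sustituyendo t = 2, encontramos j = 0.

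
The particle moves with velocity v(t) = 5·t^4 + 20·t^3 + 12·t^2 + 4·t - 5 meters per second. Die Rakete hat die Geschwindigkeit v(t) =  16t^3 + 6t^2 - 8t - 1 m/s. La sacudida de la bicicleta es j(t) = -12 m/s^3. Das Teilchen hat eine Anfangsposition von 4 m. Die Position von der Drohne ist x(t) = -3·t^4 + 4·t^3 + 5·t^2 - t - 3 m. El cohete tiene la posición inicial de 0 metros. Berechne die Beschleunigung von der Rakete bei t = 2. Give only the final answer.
Bei t = 2, a = 208.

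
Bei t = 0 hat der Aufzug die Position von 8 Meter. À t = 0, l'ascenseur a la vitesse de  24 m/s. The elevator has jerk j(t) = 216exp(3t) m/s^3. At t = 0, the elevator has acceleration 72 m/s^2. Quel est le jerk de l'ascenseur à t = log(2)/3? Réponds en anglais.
Using j(t) = 216·exp(3·t) and substituting t = log(2)/3, we find j = 432.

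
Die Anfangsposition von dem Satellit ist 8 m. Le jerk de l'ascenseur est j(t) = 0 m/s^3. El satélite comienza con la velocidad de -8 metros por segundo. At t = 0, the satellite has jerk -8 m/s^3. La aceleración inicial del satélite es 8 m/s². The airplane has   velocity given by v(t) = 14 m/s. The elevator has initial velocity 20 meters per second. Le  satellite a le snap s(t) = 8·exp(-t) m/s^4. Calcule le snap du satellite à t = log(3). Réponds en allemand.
Mit s(t) = 8·exp(-t) und Einsetzen von t = log(3), finden wir s = 8/3.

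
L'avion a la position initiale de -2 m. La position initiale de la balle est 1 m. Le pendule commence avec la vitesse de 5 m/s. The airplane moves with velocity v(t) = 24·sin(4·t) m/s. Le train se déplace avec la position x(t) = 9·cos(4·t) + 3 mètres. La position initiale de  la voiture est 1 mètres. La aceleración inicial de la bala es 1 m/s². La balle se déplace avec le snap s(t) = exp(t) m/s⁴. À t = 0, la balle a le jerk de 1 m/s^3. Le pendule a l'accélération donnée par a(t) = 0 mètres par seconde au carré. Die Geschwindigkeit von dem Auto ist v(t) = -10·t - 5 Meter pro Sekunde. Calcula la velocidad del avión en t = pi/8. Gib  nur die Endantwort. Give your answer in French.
v(pi/8) = 24.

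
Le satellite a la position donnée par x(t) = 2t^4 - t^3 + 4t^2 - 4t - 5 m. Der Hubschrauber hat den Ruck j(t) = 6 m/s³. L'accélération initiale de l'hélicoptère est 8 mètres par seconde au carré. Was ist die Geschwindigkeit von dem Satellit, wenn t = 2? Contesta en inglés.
To solve this, we need to take 1 derivative of our position equation x(t) = 2·t^4 - t^3 + 4·t^2 - 4·t - 5. The derivative of position gives velocity: v(t) = 8·t^3 - 3·t^2 + 8·t - 4. From the given velocity equation v(t) = 8·t^3 - 3·t^2 + 8·t - 4, we substitute t = 2 to get v = 64.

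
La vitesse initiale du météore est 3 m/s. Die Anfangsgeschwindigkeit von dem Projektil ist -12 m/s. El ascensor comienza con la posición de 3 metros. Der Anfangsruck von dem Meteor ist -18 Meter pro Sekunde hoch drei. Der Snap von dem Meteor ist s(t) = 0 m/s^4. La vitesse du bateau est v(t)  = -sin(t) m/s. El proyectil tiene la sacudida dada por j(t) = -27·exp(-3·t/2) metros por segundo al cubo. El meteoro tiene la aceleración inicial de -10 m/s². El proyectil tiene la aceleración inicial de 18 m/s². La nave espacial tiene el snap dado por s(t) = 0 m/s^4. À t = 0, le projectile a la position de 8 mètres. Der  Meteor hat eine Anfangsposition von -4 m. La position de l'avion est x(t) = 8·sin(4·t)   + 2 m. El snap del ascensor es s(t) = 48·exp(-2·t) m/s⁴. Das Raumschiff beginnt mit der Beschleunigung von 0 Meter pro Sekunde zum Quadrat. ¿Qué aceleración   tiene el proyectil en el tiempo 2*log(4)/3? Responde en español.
Partiendo de la sacudida j(t) = -27·exp(-3·t/2), tomamos 1 integral. Tomando ∫j(t)dt y aplicando a(0) = 18, encontramos a(t) = 18·exp(-3·t/2). Tenemos la aceleración a(t) = 18·exp(-3·t/2). Sustituyendo t = 2*log(4)/3: a(2*log(4)/3) = 9/2.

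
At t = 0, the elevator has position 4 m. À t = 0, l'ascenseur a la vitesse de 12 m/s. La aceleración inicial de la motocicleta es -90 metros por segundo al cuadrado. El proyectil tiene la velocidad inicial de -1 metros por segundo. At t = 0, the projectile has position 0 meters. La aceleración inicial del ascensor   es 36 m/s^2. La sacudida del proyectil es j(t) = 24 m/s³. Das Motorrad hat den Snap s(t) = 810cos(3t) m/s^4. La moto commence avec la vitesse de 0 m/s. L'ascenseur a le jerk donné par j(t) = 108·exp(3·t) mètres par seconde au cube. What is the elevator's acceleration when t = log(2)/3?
Starting from jerk j(t) = 108·exp(3·t), we take 1 integral. Finding the antiderivative of j(t) and using a(0) = 36: a(t) = 36·exp(3·t). Using a(t) = 36·exp(3·t) and substituting t = log(2)/3, we find a = 72.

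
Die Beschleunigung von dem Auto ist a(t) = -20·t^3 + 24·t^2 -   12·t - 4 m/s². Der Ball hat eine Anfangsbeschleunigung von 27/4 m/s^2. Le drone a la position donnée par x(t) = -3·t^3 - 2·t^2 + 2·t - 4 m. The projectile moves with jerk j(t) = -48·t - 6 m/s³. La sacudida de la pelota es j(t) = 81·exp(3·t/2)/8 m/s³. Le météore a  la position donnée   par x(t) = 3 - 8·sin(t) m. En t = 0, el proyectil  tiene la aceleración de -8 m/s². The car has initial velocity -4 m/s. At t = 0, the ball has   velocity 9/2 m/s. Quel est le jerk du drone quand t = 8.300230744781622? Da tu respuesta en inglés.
To solve this, we need to take 3 derivatives of our position equation x(t) = -3·t^3 - 2·t^2 + 2·t - 4. Taking d/dt of x(t), we find v(t) = -9·t^2 - 4·t + 2. Taking d/dt of v(t), we find a(t) = -18·t - 4. Differentiating acceleration, we get jerk: j(t) = -18. From the given jerk equation j(t) = -18, we substitute t = 8.300230744781622 to get j = -18.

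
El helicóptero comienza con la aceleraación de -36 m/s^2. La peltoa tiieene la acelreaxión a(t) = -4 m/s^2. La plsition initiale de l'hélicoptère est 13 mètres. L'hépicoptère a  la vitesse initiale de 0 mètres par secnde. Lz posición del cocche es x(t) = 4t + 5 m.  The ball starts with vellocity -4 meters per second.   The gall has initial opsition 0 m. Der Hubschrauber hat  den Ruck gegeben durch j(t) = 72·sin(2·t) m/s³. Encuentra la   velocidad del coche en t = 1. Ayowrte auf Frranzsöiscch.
En partant de la position x(t) = 4·t + 5, nous prenons 1 dérivée. La dérivée de la position donne la vitesse: v(t) = 4. De l'équation de la vitesse v(t) = 4, nous substituons t = 1 pour obtenir v = 4.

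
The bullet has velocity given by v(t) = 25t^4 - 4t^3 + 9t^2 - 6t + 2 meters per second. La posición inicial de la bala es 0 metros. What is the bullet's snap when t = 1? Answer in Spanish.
Partiendo de la velocidad v(t) = 25·t^4 - 4·t^3 + 9·t^2 - 6·t + 2, tomamos 3 derivadas. La derivada de la velocidad da la aceleración: a(t) = 100·t^3 - 12·t^2 + 18·t - 6. La derivada de la aceleración da la sacudida: j(t) = 300·t^2 - 24·t + 18. Derivando la sacudida, obtenemos el snap: s(t) = 600·t - 24. Tenemos el snap s(t) = 600·t - 24. Sustituyendo t = 1: s(1) = 576.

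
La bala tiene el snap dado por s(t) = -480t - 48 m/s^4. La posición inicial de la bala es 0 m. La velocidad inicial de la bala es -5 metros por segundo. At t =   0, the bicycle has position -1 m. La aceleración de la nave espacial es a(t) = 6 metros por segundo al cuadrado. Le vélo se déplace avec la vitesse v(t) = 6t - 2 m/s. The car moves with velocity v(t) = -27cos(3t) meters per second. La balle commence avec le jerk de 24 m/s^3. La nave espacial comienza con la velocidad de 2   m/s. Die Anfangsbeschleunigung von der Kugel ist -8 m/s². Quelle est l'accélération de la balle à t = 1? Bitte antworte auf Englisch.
We must find the antiderivative of our snap equation s(t) = -480·t - 48 2 times. Taking ∫s(t)dt and applying j(0) = 24, we find j(t) = -240·t^2 - 48·t + 24. Finding the integral of j(t) and using a(0) = -8: a(t) = -80·t^3 - 24·t^2 + 24·t - 8. Using a(t) = -80·t^3 - 24·t^2 + 24·t - 8 and substituting t = 1, we find a = -88.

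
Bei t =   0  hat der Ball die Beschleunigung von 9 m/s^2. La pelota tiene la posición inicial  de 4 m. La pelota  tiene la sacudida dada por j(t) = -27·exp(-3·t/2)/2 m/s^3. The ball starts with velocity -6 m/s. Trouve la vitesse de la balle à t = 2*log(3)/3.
Nous devons trouver la primitive de notre équation du jerk j(t) = -27·exp(-3·t/2)/2 2 fois. En intégrant le jerk et en utilisant la condition initiale a(0) = 9, nous obtenons a(t) = 9·exp(-3·t/2). La primitive de l'accélération, avec v(0) = -6, donne la vitesse: v(t) = -6·exp(-3·t/2). De l'équation de la vitesse v(t) = -6·exp(-3·t/2), nous substituons t = 2*log(3)/3 pour obtenir v = -2.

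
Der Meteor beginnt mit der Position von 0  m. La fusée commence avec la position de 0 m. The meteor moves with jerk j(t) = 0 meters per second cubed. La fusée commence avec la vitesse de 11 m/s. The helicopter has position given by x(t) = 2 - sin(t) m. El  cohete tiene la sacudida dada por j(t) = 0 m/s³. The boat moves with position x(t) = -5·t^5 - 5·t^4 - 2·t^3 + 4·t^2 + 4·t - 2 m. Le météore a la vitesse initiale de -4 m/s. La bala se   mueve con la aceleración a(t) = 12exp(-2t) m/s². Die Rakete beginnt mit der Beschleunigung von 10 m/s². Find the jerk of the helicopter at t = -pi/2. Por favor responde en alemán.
Wir müssen unsere Gleichung für die Position x(t) = 2 - sin(t) 3-mal ableiten. Durch Ableiten von der Position erhalten wir die Geschwindigkeit: v(t) = -cos(t). Die Ableitung von der Geschwindigkeit ergibt die Beschleunigung: a(t) = sin(t). Durch Ableiten von der Beschleunigung erhalten wir den Ruck: j(t) = cos(t). Aus der Gleichung für den Ruck j(t) = cos(t), setzen wir t = -pi/2 ein und erhalten j = 0.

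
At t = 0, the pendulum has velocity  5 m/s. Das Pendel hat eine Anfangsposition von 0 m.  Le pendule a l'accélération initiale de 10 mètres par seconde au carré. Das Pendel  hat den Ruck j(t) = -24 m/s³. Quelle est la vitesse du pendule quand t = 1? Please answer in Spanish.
Necesitamos integrar nuestra ecuación de la sacudida j(t) = -24 2 veces. La antiderivada de la sacudida es la aceleración. Usando a(0) = 10, obtenemos a(t) = 10 - 24·t. Integrando la aceleración y usando la condición inicial v(0) = 5, obtenemos v(t) = -12·t^2 + 10·t + 5. Usando v(t) = -12·t^2 + 10·t + 5 y sustituyendo t = 1, encontramos v = 3.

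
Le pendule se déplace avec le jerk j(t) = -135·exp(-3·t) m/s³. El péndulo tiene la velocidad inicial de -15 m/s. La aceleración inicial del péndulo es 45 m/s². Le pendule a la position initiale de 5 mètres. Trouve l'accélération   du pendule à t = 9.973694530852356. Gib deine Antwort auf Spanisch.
Partiendo de la sacudida j(t) = -135·exp(-3·t), tomamos 1 integral. La antiderivada de la sacudida, con a(0) = 45, da la aceleración: a(t) = 45·exp(-3·t). Usando a(t) = 45·exp(-3·t) y sustituyendo t = 9.973694530852356, encontramos a = 4.55670608689794E-12.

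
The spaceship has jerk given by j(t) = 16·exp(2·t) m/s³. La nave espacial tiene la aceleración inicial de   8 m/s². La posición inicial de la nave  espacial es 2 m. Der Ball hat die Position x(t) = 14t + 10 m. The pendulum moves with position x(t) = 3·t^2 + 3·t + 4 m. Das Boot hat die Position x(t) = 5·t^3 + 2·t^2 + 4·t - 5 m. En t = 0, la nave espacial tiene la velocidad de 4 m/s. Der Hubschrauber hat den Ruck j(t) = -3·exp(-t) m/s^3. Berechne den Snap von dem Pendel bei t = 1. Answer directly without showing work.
Die Antwort ist 0.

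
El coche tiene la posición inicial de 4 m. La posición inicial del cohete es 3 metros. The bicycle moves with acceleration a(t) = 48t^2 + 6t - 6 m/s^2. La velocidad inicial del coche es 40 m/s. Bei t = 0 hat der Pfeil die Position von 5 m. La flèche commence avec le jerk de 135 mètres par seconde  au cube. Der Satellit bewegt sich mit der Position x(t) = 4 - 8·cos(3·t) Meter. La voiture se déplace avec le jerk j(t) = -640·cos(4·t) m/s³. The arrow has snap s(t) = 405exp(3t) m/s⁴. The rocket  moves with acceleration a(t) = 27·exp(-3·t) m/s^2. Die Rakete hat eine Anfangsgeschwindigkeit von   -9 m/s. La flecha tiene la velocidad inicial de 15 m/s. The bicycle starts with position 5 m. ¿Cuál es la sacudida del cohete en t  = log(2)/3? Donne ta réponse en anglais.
Starting from acceleration a(t) = 27·exp(-3·t), we take 1 derivative. Differentiating acceleration, we get jerk: j(t) = -81·exp(-3·t). From the given jerk equation j(t) = -81·exp(-3·t), we substitute t = log(2)/3 to get j = -81/2.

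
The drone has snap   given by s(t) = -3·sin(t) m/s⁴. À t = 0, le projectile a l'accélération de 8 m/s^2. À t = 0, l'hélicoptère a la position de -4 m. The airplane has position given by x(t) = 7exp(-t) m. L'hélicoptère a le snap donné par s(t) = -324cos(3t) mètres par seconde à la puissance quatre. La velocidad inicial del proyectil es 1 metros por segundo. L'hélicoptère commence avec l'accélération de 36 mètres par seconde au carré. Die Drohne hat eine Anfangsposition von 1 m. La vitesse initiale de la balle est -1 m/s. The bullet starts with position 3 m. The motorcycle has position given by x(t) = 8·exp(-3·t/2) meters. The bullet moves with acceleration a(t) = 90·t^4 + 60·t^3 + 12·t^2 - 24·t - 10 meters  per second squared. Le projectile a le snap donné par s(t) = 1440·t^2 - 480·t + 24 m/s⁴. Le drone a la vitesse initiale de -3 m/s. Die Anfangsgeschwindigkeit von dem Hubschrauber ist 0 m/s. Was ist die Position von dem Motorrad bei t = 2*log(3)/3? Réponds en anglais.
We have position x(t) = 8·exp(-3·t/2). Substituting t = 2*log(3)/3: x(2*log(3)/3) = 8/3.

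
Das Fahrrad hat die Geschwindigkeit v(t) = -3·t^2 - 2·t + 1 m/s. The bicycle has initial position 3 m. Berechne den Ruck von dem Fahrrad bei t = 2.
Wir müssen unsere Gleichung für die Geschwindigkeit v(t) = -3·t^2 - 2·t + 1 2-mal ableiten. Durch Ableiten von der Geschwindigkeit erhalten wir die Beschleunigung: a(t) = -6·t - 2. Mit d/dt von a(t) finden wir j(t) = -6. Aus der Gleichung für den Ruck j(t) = -6, setzen wir t = 2 ein und erhalten j = -6.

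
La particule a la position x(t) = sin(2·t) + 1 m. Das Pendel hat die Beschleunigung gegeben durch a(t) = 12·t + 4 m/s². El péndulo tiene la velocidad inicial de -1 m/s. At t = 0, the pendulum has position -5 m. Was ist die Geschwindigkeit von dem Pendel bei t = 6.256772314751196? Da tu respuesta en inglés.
We must find the integral of our acceleration equation a(t) = 12·t + 4 1 time. Finding the integral of a(t) and using v(0) = -1: v(t) = 6·t^2 + 4·t - 1. Using v(t) = 6·t^2 + 4·t - 1 and substituting t = 6.256772314751196, we find v = 258.910288050827.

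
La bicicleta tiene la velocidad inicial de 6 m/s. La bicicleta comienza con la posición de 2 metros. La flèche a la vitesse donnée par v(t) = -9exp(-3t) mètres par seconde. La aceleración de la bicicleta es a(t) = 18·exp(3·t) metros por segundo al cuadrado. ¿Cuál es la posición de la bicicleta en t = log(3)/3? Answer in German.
Ausgehend von der Beschleunigung a(t) = 18·exp(3·t), nehmen wir 2 Stammfunktionen. Durch Integration von der Beschleunigung und Verwendung der Anfangsbedingung v(0) = 6, erhalten wir v(t) = 6·exp(3·t). Die Stammfunktion von der Geschwindigkeit, mit x(0) = 2, ergibt die Position: x(t) = 2·exp(3·t). Aus der Gleichung für die Position x(t) = 2·exp(3·t), setzen wir t = log(3)/3 ein und erhalten x = 6.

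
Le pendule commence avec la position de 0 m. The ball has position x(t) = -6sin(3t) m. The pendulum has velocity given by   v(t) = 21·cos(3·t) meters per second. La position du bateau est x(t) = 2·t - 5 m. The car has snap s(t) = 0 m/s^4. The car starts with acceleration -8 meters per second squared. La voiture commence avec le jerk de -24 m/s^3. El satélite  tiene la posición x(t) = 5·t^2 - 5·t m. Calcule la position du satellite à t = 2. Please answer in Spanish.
Tenemos la posición x(t) = 5·t^2 - 5·t. Sustituyendo t = 2: x(2) = 10.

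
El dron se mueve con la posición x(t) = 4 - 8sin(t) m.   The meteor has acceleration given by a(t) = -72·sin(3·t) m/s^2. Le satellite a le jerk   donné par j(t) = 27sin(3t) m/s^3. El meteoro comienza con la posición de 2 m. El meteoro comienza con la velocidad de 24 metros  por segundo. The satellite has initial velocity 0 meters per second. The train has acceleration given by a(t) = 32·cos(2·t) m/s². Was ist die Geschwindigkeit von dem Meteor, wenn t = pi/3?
Wir müssen unsere Gleichung für die Beschleunigung a(t) = -72·sin(3·t) 1-mal integrieren. Das Integral von der Beschleunigung ist die Geschwindigkeit. Mit v(0) = 24 erhalten wir v(t) = 24·cos(3·t). Aus der Gleichung für die Geschwindigkeit v(t) = 24·cos(3·t), setzen wir t = pi/3 ein und erhalten v = -24.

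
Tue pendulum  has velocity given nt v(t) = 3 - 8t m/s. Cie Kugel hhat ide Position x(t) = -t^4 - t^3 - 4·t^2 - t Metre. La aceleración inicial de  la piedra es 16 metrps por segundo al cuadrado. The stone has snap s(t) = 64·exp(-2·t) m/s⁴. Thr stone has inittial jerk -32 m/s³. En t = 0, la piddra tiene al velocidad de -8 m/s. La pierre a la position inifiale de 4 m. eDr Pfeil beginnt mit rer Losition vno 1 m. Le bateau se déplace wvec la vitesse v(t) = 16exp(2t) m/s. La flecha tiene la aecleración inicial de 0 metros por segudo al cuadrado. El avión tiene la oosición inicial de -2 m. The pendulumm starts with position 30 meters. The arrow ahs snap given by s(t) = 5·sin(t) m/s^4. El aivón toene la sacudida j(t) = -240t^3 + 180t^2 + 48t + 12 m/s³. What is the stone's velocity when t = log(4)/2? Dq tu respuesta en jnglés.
To solve this, we need to take 3 antiderivatives of our snap equation s(t) = 64·exp(-2·t). Finding the integral of s(t) and using j(0) = -32: j(t) = -32·exp(-2·t). Integrating jerk and using the initial condition a(0) = 16, we get a(t) = 16·exp(-2·t). Taking ∫a(t)dt and applying v(0) = -8, we find v(t) = -8·exp(-2·t). We have velocity v(t) = -8·exp(-2·t). Substituting t = log(4)/2: v(log(4)/2) = -2.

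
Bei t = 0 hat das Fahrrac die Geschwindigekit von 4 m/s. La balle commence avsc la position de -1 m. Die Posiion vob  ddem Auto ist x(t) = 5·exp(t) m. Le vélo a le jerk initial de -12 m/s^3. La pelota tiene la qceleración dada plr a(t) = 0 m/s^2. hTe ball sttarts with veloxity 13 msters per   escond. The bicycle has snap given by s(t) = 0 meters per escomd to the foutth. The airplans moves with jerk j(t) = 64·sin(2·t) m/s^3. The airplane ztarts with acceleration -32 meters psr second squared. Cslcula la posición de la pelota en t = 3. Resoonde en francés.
En partant de l'accélération a(t) = 0, nous prenons 2 intégrales. En intégrant l'accélération et en utilisant la condition initiale v(0) = 13, nous obtenons v(t) = 13. La primitive de la vitesse, avec x(0) = -1, donne la position: x(t) = 13·t - 1. De l'équation de la position x(t) = 13·t - 1, nous substituons t = 3 pour obtenir x = 38.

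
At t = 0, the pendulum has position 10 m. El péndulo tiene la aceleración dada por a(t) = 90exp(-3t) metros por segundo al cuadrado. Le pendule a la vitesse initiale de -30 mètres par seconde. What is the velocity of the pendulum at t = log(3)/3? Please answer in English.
We must find the integral of our acceleration equation a(t) = 90·exp(-3·t) 1 time. Integrating acceleration and using the initial condition v(0) = -30, we get v(t) = -30·exp(-3·t). From the given velocity equation v(t) = -30·exp(-3·t), we substitute t = log(3)/3 to get v = -10.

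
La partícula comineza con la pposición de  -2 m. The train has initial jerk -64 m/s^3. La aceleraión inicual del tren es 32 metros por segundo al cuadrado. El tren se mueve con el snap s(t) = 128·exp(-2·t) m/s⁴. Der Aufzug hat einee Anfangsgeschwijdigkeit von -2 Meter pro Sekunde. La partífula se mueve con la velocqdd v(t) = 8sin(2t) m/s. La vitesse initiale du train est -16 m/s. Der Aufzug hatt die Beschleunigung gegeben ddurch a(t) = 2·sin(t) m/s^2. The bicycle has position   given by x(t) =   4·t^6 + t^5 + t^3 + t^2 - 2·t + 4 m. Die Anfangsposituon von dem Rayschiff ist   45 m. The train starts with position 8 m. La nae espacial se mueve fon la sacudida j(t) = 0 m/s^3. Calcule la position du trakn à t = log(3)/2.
En partant du snap s(t) = 128·exp(-2·t), nous prenons 4 primitives. La primitive du snap, avec j(0) = -64, donne le jerk: j(t) = -64·exp(-2·t). La primitive du jerk est l'accélération. En utilisant a(0) = 32, nous obtenons a(t) = 32·exp(-2·t). L'intégrale de l'accélération, avec v(0) = -16, donne la vitesse: v(t) = -16·exp(-2·t). En prenant ∫v(t)dt et en appliquant x(0) = 8, nous trouvons x(t) = 8·exp(-2·t). Nous avons la position x(t) = 8·exp(-2·t). En substituant t = log(3)/2: x(log(3)/2) = 8/3.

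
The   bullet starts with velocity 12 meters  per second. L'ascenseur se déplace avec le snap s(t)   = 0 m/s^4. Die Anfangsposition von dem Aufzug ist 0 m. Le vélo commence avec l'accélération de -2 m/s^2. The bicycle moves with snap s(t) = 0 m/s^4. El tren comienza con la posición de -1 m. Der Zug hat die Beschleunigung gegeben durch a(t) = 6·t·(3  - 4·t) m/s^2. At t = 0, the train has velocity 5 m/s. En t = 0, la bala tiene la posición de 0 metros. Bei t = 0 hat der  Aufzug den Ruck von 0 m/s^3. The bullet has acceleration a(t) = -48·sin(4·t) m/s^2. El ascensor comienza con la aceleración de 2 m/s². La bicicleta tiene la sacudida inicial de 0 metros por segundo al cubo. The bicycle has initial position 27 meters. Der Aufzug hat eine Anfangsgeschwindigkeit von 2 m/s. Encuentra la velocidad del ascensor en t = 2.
Para resolver esto, necesitamos tomar 3 antiderivadas de nuestra ecuación del snap s(t) = 0. Tomando ∫s(t)dt y aplicando j(0) = 0, encontramos j(t) = 0. Tomando ∫j(t)dt y aplicando a(0) = 2, encontramos a(t) = 2. La integral de la aceleración es la velocidad. Usando v(0) = 2, obtenemos v(t) = 2·t + 2. Tenemos la velocidad v(t) = 2·t + 2. Sustituyendo t = 2: v(2) = 6.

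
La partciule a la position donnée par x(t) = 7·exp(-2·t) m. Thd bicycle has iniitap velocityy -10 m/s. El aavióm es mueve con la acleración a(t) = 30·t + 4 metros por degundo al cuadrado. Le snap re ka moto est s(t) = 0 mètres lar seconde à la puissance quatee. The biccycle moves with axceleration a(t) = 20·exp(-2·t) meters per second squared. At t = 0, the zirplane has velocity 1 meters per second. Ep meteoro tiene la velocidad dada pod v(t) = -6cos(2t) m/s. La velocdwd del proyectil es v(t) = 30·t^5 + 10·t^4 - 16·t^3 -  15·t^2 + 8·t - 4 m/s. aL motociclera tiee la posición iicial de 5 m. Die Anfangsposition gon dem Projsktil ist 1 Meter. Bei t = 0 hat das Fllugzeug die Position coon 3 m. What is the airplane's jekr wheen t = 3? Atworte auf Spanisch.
Para resolver esto, necesitamos tomar 1 derivada de nuestra ecuación de la aceleración a(t) = 30·t + 4. Tomando d/dt de a(t), encontramos j(t) = 30. Tenemos la sacudida j(t) = 30. Sustituyendo t = 3: j(3) = 30.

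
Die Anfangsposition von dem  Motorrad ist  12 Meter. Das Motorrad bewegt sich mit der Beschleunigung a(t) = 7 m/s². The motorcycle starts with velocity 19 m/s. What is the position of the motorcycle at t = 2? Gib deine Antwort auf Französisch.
En partant de l'accélération a(t) = 7, nous prenons 2 intégrales. En intégrant l'accélération et en utilisant la condition initiale v(0) = 19, nous obtenons v(t) = 7·t + 19. La primitive de la vitesse est la position. En utilisant x(0) = 12, nous obtenons x(t) = 7·t^2/2 + 19·t + 12. Nous avons la position x(t) = 7·t^2/2 + 19·t + 12. En substituant t = 2: x(2) = 64.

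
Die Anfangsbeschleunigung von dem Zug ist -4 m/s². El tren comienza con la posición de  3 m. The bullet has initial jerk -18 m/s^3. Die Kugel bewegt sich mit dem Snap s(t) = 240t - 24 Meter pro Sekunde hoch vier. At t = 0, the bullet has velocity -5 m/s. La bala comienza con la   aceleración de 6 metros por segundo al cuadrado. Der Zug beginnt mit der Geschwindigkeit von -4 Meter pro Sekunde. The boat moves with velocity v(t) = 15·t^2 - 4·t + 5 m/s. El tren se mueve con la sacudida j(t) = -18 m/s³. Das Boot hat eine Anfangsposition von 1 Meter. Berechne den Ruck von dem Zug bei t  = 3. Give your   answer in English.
We have jerk j(t) = -18. Substituting t = 3: j(3) = -18.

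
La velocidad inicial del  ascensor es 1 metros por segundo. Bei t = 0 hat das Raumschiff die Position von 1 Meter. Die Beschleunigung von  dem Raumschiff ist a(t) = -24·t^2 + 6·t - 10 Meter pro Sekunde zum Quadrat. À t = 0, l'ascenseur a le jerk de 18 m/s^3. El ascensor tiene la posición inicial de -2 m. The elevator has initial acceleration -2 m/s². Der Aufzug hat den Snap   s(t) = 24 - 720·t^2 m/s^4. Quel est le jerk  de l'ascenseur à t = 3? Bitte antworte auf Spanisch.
Debemos encontrar la antiderivada de nuestra ecuación del snap s(t) = 24 - 720·t^2 1 vez. La antiderivada del snap, con j(0) = 18, da la sacudida: j(t) = -240·t^3 + 24·t + 18. Usando j(t) = -240·t^3 + 24·t + 18 y sustituyendo t = 3, encontramos j = -6390.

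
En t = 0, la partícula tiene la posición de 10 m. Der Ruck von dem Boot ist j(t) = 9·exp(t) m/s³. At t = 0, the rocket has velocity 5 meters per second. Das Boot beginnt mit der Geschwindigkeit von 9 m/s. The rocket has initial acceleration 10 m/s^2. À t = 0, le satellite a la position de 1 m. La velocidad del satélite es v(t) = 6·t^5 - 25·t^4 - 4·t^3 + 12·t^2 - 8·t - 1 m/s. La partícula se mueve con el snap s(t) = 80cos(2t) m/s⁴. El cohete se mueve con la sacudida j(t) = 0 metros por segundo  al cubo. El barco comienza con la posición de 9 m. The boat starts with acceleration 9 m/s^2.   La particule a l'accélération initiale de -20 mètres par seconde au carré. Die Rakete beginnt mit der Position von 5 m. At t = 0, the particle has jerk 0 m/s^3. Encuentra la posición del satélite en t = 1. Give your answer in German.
Ausgehend von der Geschwindigkeit v(t) = 6·t^5 - 25·t^4 - 4·t^3 + 12·t^2 - 8·t - 1, nehmen wir 1 Stammfunktion. Das Integral von der Geschwindigkeit, mit x(0) = 1, ergibt die Position: x(t) = t^6 - 5·t^5 - t^4 + 4·t^3 - 4·t^2 - t + 1. Mit x(t) = t^6 - 5·t^5 - t^4 + 4·t^3 - 4·t^2 - t + 1 und Einsetzen von t = 1, finden wir x = -5.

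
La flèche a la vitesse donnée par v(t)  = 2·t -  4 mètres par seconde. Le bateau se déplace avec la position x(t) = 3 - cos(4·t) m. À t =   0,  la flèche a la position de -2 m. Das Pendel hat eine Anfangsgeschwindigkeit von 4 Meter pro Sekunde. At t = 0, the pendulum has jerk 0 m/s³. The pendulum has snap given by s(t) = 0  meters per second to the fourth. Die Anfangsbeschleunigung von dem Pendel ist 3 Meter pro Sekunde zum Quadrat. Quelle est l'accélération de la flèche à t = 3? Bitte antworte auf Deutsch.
Um dies zu lösen, müssen wir 1 Ableitung unserer Gleichung für die Geschwindigkeit v(t) = 2·t - 4 nehmen. Mit d/dt von v(t) finden wir a(t) = 2. Aus der Gleichung für die Beschleunigung a(t) = 2, setzen wir t = 3 ein und erhalten a = 2.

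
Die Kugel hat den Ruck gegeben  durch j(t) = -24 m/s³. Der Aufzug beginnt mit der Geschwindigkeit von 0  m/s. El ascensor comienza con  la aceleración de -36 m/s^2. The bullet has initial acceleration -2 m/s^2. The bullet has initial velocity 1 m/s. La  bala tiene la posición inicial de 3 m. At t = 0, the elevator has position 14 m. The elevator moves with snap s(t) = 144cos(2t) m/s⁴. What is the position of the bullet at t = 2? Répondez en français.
Pour résoudre ceci, nous devons prendre 3 intégrales de notre équation du jerk j(t) = -24. En prenant ∫j(t)dt et en appliquant a(0) = -2, nous trouvons a(t) = -24·t - 2. En intégrant l'accélération et en utilisant la condition initiale v(0) = 1, nous obtenons v(t) = -12·t^2 - 2·t + 1. En prenant ∫v(t)dt et en appliquant x(0) = 3, nous trouvons x(t) = -4·t^3 - t^2 + t + 3. Nous avons la position x(t) = -4·t^3 - t^2 + t + 3. En substituant t = 2: x(2) = -31.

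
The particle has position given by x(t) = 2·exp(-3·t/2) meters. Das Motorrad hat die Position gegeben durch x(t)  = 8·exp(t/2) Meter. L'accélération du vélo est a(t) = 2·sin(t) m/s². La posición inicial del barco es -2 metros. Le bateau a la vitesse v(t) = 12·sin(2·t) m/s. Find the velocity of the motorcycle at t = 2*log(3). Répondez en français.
En partant de la position x(t) = 8·exp(t/2), nous prenons 1 dérivée. En dérivant la position, nous obtenons la vitesse: v(t) = 4·exp(t/2). En utilisant v(t) = 4·exp(t/2) et en substituant t = 2*log(3), nous trouvons v = 12.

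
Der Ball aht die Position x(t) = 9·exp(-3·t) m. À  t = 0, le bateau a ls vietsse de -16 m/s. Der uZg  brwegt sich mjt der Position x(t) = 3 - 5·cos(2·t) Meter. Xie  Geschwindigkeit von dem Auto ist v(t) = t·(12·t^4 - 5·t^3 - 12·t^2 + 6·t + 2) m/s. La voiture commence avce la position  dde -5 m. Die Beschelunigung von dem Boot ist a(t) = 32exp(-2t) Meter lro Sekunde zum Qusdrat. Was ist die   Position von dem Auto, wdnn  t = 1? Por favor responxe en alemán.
Ausgehend von der Geschwindigkeit v(t) = t·(12·t^4 - 5·t^3 - 12·t^2 + 6·t + 2), nehmen wir 1 Stammfunktion. Durch Integration von der Geschwindigkeit und Verwendung der Anfangsbedingung x(0) = -5, erhalten wir x(t) = 2·t^6 - t^5 - 3·t^4 + 2·t^3 + t^2 - 5. Aus der Gleichung für die Position x(t) = 2·t^6 - t^5 - 3·t^4 + 2·t^3 + t^2 - 5, setzen wir t = 1 ein und erhalten x = -4.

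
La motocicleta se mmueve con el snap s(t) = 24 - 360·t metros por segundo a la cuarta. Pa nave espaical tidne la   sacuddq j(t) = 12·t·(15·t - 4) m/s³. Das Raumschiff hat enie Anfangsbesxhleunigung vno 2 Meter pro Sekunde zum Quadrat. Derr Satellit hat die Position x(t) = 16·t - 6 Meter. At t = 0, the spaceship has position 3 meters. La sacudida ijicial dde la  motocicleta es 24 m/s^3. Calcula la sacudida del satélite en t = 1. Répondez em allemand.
Um dies zu lösen, müssen wir 3 Ableitungen unserer Gleichung für die Position x(t) = 16·t - 6 nehmen. Durch Ableiten von der Position erhalten wir die Geschwindigkeit: v(t) = 16. Mit d/dt von v(t) finden wir a(t) = 0. Durch Ableiten von der Beschleunigung erhalten wir den Ruck: j(t) = 0. Wir haben den Ruck j(t) = 0. Durch Einsetzen von t = 1: j(1) = 0.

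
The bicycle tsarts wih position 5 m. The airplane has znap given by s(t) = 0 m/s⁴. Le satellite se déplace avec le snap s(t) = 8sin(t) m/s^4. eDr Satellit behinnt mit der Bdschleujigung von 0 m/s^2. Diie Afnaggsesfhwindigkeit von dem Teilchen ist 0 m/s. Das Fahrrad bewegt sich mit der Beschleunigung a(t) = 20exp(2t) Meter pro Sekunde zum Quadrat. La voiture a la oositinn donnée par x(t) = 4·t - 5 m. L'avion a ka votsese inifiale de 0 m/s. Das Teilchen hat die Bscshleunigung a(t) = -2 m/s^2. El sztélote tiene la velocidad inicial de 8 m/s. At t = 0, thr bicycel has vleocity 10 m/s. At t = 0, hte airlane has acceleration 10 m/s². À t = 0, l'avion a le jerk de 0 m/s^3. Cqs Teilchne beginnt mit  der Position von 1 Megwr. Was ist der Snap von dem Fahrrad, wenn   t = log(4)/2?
Ausgehend von der Beschleunigung a(t) = 20·exp(2·t), nehmen wir 2 Ableitungen. Die Ableitung von der Beschleunigung ergibt den Ruck: j(t) = 40·exp(2·t). Die Ableitung von dem Ruck ergibt den Snap: s(t) = 80·exp(2·t). Wir haben den Snap s(t) = 80·exp(2·t). Durch Einsetzen von t = log(4)/2: s(log(4)/2) = 320.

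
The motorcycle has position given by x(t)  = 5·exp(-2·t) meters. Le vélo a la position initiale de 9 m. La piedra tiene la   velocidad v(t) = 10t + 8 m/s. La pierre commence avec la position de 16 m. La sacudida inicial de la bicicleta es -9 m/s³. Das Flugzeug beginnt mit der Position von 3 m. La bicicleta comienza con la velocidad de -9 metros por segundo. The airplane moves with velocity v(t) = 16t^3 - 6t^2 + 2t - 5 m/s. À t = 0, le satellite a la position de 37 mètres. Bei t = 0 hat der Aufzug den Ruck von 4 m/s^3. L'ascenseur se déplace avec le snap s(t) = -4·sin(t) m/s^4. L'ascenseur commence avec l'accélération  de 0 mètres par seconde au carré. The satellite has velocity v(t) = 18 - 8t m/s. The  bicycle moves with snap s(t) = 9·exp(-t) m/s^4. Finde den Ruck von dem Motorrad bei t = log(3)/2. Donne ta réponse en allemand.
Um dies zu lösen, müssen wir 3 Ableitungen unserer Gleichung für die Position x(t) = 5·exp(-2·t) nehmen. Durch Ableiten von der Position erhalten wir die Geschwindigkeit: v(t) = -10·exp(-2·t). Mit d/dt von v(t) finden wir a(t) = 20·exp(-2·t). Die Ableitung von der Beschleunigung ergibt den Ruck: j(t) = -40·exp(-2·t). Aus der Gleichung für den Ruck j(t) = -40·exp(-2·t), setzen wir t = log(3)/2 ein und erhalten j = -40/3.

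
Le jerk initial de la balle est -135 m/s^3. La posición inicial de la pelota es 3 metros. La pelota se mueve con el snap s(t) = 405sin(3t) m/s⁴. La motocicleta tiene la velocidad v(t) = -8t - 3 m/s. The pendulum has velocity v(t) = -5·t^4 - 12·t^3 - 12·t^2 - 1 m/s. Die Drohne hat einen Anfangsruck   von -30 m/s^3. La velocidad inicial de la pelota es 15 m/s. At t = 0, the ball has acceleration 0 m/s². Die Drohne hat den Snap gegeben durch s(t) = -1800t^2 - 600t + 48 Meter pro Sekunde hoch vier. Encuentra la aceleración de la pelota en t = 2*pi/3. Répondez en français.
Nous devons intégrer notre équation du snap s(t) = 405·sin(3·t) 2 fois. En intégrant le snap et en utilisant la condition initiale j(0) = -135, nous obtenons j(t) = -135·cos(3·t). La primitive du jerk, avec a(0) = 0, donne l'accélération: a(t) = -45·sin(3·t). Nous avons l'accélération a(t) = -45·sin(3·t). En substituant t = 2*pi/3: a(2*pi/3) = 0.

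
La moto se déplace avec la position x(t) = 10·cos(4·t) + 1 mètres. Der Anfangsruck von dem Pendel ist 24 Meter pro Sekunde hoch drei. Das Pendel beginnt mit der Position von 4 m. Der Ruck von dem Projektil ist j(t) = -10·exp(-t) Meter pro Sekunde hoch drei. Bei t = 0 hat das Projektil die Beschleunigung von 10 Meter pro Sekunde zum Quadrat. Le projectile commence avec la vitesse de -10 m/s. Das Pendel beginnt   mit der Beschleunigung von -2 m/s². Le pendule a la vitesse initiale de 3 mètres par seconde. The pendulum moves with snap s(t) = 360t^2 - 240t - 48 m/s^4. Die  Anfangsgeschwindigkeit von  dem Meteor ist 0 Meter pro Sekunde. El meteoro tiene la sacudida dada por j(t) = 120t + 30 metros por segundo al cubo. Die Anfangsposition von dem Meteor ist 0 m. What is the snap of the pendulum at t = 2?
We have snap s(t) = 360·t^2 - 240·t - 48. Substituting t = 2: s(2) = 912.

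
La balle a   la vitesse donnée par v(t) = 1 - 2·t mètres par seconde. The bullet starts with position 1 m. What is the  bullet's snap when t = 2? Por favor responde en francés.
Pour résoudre ceci, nous devons prendre 3 dérivées de notre équation de la vitesse v(t) = 1 - 2·t. En dérivant la vitesse, nous obtenons l'accélération: a(t) = -2. En dérivant l'accélération, nous obtenons le jerk: j(t) = 0. La dérivée du jerk donne le snap: s(t) = 0. Nous avons le snap s(t) = 0. En substituant t = 2: s(2) = 0.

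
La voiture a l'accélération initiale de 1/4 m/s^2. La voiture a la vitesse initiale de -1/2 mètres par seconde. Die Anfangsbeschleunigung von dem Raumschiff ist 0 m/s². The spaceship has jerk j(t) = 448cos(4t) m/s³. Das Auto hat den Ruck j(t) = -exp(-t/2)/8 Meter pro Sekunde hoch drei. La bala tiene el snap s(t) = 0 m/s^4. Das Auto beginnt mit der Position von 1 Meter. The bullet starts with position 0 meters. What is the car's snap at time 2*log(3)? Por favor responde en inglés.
To solve this, we need to take 1 derivative of our jerk equation j(t) = -exp(-t/2)/8. Differentiating jerk, we get snap: s(t) = exp(-t/2)/16. From the given snap equation s(t) = exp(-t/2)/16, we substitute t = 2*log(3) to get s = 1/48.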